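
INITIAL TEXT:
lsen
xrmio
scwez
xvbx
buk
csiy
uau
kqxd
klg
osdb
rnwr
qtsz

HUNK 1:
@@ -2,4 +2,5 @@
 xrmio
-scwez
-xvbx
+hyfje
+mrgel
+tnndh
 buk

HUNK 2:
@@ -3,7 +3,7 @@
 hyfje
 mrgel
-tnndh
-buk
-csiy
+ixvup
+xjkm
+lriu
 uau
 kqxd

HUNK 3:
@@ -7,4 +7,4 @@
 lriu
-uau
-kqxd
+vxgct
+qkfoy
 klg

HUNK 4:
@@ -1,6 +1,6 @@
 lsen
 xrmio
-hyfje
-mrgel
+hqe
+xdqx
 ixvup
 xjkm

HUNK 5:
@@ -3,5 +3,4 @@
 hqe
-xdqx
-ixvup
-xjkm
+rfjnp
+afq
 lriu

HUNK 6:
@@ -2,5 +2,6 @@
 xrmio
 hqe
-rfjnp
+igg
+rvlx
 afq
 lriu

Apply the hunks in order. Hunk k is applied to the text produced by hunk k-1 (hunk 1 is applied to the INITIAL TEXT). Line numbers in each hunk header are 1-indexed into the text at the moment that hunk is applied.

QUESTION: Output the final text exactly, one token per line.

Hunk 1: at line 2 remove [scwez,xvbx] add [hyfje,mrgel,tnndh] -> 13 lines: lsen xrmio hyfje mrgel tnndh buk csiy uau kqxd klg osdb rnwr qtsz
Hunk 2: at line 3 remove [tnndh,buk,csiy] add [ixvup,xjkm,lriu] -> 13 lines: lsen xrmio hyfje mrgel ixvup xjkm lriu uau kqxd klg osdb rnwr qtsz
Hunk 3: at line 7 remove [uau,kqxd] add [vxgct,qkfoy] -> 13 lines: lsen xrmio hyfje mrgel ixvup xjkm lriu vxgct qkfoy klg osdb rnwr qtsz
Hunk 4: at line 1 remove [hyfje,mrgel] add [hqe,xdqx] -> 13 lines: lsen xrmio hqe xdqx ixvup xjkm lriu vxgct qkfoy klg osdb rnwr qtsz
Hunk 5: at line 3 remove [xdqx,ixvup,xjkm] add [rfjnp,afq] -> 12 lines: lsen xrmio hqe rfjnp afq lriu vxgct qkfoy klg osdb rnwr qtsz
Hunk 6: at line 2 remove [rfjnp] add [igg,rvlx] -> 13 lines: lsen xrmio hqe igg rvlx afq lriu vxgct qkfoy klg osdb rnwr qtsz

Answer: lsen
xrmio
hqe
igg
rvlx
afq
lriu
vxgct
qkfoy
klg
osdb
rnwr
qtsz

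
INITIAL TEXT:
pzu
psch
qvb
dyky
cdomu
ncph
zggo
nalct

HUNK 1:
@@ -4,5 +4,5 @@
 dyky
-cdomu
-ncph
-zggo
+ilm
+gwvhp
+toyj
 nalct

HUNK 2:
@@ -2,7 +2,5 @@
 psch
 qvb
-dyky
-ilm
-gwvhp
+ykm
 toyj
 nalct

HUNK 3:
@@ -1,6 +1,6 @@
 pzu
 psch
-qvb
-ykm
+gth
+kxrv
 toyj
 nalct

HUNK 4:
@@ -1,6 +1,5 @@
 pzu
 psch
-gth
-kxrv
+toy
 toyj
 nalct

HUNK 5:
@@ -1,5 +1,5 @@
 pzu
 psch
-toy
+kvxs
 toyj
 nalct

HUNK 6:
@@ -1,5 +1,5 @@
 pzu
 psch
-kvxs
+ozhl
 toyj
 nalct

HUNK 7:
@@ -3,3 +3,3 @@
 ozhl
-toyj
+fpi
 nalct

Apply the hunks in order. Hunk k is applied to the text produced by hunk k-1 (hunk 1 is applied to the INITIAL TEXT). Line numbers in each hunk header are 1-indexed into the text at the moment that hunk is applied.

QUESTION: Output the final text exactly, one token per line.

Answer: pzu
psch
ozhl
fpi
nalct

Derivation:
Hunk 1: at line 4 remove [cdomu,ncph,zggo] add [ilm,gwvhp,toyj] -> 8 lines: pzu psch qvb dyky ilm gwvhp toyj nalct
Hunk 2: at line 2 remove [dyky,ilm,gwvhp] add [ykm] -> 6 lines: pzu psch qvb ykm toyj nalct
Hunk 3: at line 1 remove [qvb,ykm] add [gth,kxrv] -> 6 lines: pzu psch gth kxrv toyj nalct
Hunk 4: at line 1 remove [gth,kxrv] add [toy] -> 5 lines: pzu psch toy toyj nalct
Hunk 5: at line 1 remove [toy] add [kvxs] -> 5 lines: pzu psch kvxs toyj nalct
Hunk 6: at line 1 remove [kvxs] add [ozhl] -> 5 lines: pzu psch ozhl toyj nalct
Hunk 7: at line 3 remove [toyj] add [fpi] -> 5 lines: pzu psch ozhl fpi nalct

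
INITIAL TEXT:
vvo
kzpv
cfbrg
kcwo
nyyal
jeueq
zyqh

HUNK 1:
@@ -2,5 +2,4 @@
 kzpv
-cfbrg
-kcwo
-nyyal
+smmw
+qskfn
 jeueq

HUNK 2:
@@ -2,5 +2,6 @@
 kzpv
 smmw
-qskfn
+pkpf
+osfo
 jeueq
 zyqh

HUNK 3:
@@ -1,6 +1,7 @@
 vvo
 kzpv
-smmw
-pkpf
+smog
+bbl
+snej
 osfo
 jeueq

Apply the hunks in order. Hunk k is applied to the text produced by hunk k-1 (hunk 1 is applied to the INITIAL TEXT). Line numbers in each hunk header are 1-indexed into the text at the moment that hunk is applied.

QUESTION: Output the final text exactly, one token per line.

Answer: vvo
kzpv
smog
bbl
snej
osfo
jeueq
zyqh

Derivation:
Hunk 1: at line 2 remove [cfbrg,kcwo,nyyal] add [smmw,qskfn] -> 6 lines: vvo kzpv smmw qskfn jeueq zyqh
Hunk 2: at line 2 remove [qskfn] add [pkpf,osfo] -> 7 lines: vvo kzpv smmw pkpf osfo jeueq zyqh
Hunk 3: at line 1 remove [smmw,pkpf] add [smog,bbl,snej] -> 8 lines: vvo kzpv smog bbl snej osfo jeueq zyqh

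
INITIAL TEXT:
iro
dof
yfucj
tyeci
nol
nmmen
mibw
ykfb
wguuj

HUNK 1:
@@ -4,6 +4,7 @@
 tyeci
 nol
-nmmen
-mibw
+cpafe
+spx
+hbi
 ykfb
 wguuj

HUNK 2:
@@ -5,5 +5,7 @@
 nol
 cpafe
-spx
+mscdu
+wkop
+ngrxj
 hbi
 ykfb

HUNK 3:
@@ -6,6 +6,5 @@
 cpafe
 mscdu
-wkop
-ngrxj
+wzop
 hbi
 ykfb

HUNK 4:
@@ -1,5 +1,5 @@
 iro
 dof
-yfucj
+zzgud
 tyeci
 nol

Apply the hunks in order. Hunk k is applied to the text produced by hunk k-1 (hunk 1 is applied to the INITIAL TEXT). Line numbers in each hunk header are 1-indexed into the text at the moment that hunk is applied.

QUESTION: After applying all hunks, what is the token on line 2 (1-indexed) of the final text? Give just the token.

Hunk 1: at line 4 remove [nmmen,mibw] add [cpafe,spx,hbi] -> 10 lines: iro dof yfucj tyeci nol cpafe spx hbi ykfb wguuj
Hunk 2: at line 5 remove [spx] add [mscdu,wkop,ngrxj] -> 12 lines: iro dof yfucj tyeci nol cpafe mscdu wkop ngrxj hbi ykfb wguuj
Hunk 3: at line 6 remove [wkop,ngrxj] add [wzop] -> 11 lines: iro dof yfucj tyeci nol cpafe mscdu wzop hbi ykfb wguuj
Hunk 4: at line 1 remove [yfucj] add [zzgud] -> 11 lines: iro dof zzgud tyeci nol cpafe mscdu wzop hbi ykfb wguuj
Final line 2: dof

Answer: dof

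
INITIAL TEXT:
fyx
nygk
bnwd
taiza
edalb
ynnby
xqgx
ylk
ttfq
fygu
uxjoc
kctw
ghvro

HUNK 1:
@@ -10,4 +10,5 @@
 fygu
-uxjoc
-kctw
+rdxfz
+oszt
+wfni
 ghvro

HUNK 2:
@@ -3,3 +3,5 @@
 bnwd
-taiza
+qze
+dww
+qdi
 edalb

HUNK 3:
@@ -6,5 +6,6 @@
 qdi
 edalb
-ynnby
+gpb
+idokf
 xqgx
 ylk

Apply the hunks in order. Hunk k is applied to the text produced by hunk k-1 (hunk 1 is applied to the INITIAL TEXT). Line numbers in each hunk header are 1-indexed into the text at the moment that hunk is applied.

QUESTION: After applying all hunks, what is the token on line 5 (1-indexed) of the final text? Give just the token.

Answer: dww

Derivation:
Hunk 1: at line 10 remove [uxjoc,kctw] add [rdxfz,oszt,wfni] -> 14 lines: fyx nygk bnwd taiza edalb ynnby xqgx ylk ttfq fygu rdxfz oszt wfni ghvro
Hunk 2: at line 3 remove [taiza] add [qze,dww,qdi] -> 16 lines: fyx nygk bnwd qze dww qdi edalb ynnby xqgx ylk ttfq fygu rdxfz oszt wfni ghvro
Hunk 3: at line 6 remove [ynnby] add [gpb,idokf] -> 17 lines: fyx nygk bnwd qze dww qdi edalb gpb idokf xqgx ylk ttfq fygu rdxfz oszt wfni ghvro
Final line 5: dww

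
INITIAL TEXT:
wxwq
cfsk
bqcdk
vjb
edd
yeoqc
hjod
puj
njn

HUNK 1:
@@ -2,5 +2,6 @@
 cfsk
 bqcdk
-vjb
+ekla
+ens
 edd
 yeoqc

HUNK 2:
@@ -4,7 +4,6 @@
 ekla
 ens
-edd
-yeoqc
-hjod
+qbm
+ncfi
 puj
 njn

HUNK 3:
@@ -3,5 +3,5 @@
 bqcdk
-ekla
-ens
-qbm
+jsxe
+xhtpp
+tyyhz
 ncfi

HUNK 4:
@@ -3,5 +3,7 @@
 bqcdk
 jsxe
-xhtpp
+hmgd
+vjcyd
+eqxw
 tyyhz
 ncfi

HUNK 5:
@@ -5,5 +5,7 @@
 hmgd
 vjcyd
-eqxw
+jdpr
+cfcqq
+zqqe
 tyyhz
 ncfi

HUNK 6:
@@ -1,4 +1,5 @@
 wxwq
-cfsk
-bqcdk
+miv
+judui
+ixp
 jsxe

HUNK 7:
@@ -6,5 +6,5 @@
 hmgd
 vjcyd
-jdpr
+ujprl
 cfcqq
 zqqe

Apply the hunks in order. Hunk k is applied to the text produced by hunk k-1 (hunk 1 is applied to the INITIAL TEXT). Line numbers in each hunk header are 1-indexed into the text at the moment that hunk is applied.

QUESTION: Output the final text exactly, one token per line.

Hunk 1: at line 2 remove [vjb] add [ekla,ens] -> 10 lines: wxwq cfsk bqcdk ekla ens edd yeoqc hjod puj njn
Hunk 2: at line 4 remove [edd,yeoqc,hjod] add [qbm,ncfi] -> 9 lines: wxwq cfsk bqcdk ekla ens qbm ncfi puj njn
Hunk 3: at line 3 remove [ekla,ens,qbm] add [jsxe,xhtpp,tyyhz] -> 9 lines: wxwq cfsk bqcdk jsxe xhtpp tyyhz ncfi puj njn
Hunk 4: at line 3 remove [xhtpp] add [hmgd,vjcyd,eqxw] -> 11 lines: wxwq cfsk bqcdk jsxe hmgd vjcyd eqxw tyyhz ncfi puj njn
Hunk 5: at line 5 remove [eqxw] add [jdpr,cfcqq,zqqe] -> 13 lines: wxwq cfsk bqcdk jsxe hmgd vjcyd jdpr cfcqq zqqe tyyhz ncfi puj njn
Hunk 6: at line 1 remove [cfsk,bqcdk] add [miv,judui,ixp] -> 14 lines: wxwq miv judui ixp jsxe hmgd vjcyd jdpr cfcqq zqqe tyyhz ncfi puj njn
Hunk 7: at line 6 remove [jdpr] add [ujprl] -> 14 lines: wxwq miv judui ixp jsxe hmgd vjcyd ujprl cfcqq zqqe tyyhz ncfi puj njn

Answer: wxwq
miv
judui
ixp
jsxe
hmgd
vjcyd
ujprl
cfcqq
zqqe
tyyhz
ncfi
puj
njn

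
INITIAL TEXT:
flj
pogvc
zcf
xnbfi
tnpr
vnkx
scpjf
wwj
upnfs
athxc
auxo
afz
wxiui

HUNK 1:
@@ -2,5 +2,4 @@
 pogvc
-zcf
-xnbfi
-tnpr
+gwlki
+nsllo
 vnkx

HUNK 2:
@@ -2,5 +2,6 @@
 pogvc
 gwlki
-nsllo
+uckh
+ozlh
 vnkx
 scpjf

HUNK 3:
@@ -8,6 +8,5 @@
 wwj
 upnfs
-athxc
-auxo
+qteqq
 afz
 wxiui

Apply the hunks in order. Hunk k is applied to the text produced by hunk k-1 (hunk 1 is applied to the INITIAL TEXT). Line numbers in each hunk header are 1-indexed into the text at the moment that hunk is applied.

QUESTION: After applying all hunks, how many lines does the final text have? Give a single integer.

Hunk 1: at line 2 remove [zcf,xnbfi,tnpr] add [gwlki,nsllo] -> 12 lines: flj pogvc gwlki nsllo vnkx scpjf wwj upnfs athxc auxo afz wxiui
Hunk 2: at line 2 remove [nsllo] add [uckh,ozlh] -> 13 lines: flj pogvc gwlki uckh ozlh vnkx scpjf wwj upnfs athxc auxo afz wxiui
Hunk 3: at line 8 remove [athxc,auxo] add [qteqq] -> 12 lines: flj pogvc gwlki uckh ozlh vnkx scpjf wwj upnfs qteqq afz wxiui
Final line count: 12

Answer: 12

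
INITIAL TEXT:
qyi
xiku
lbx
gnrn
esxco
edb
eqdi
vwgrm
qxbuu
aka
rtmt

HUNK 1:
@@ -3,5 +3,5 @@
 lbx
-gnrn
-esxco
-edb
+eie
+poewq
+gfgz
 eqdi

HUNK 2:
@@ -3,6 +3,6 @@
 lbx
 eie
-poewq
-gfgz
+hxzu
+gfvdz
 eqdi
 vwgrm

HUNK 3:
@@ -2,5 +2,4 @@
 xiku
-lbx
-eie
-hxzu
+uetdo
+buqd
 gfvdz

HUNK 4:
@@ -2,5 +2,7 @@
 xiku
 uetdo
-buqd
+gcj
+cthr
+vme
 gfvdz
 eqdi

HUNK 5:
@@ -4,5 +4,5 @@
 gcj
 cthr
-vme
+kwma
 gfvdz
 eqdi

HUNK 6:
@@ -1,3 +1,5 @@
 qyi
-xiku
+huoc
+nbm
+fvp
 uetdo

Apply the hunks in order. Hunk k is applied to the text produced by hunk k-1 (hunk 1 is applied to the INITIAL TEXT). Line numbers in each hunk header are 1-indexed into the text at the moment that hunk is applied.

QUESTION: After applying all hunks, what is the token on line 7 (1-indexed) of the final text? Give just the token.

Hunk 1: at line 3 remove [gnrn,esxco,edb] add [eie,poewq,gfgz] -> 11 lines: qyi xiku lbx eie poewq gfgz eqdi vwgrm qxbuu aka rtmt
Hunk 2: at line 3 remove [poewq,gfgz] add [hxzu,gfvdz] -> 11 lines: qyi xiku lbx eie hxzu gfvdz eqdi vwgrm qxbuu aka rtmt
Hunk 3: at line 2 remove [lbx,eie,hxzu] add [uetdo,buqd] -> 10 lines: qyi xiku uetdo buqd gfvdz eqdi vwgrm qxbuu aka rtmt
Hunk 4: at line 2 remove [buqd] add [gcj,cthr,vme] -> 12 lines: qyi xiku uetdo gcj cthr vme gfvdz eqdi vwgrm qxbuu aka rtmt
Hunk 5: at line 4 remove [vme] add [kwma] -> 12 lines: qyi xiku uetdo gcj cthr kwma gfvdz eqdi vwgrm qxbuu aka rtmt
Hunk 6: at line 1 remove [xiku] add [huoc,nbm,fvp] -> 14 lines: qyi huoc nbm fvp uetdo gcj cthr kwma gfvdz eqdi vwgrm qxbuu aka rtmt
Final line 7: cthr

Answer: cthr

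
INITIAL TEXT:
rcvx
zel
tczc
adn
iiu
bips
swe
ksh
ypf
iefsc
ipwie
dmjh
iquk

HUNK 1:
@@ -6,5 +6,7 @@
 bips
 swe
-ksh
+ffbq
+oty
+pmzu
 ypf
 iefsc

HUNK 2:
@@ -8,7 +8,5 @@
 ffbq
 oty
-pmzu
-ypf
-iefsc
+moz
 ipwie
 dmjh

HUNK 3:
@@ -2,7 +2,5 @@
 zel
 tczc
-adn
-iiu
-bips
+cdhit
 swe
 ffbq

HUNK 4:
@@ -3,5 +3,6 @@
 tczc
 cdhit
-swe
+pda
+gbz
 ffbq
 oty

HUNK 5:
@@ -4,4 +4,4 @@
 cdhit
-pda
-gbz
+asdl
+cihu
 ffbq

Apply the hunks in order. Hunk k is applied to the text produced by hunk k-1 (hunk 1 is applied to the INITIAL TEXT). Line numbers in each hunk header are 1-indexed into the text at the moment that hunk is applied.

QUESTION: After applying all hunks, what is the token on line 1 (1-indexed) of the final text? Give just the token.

Answer: rcvx

Derivation:
Hunk 1: at line 6 remove [ksh] add [ffbq,oty,pmzu] -> 15 lines: rcvx zel tczc adn iiu bips swe ffbq oty pmzu ypf iefsc ipwie dmjh iquk
Hunk 2: at line 8 remove [pmzu,ypf,iefsc] add [moz] -> 13 lines: rcvx zel tczc adn iiu bips swe ffbq oty moz ipwie dmjh iquk
Hunk 3: at line 2 remove [adn,iiu,bips] add [cdhit] -> 11 lines: rcvx zel tczc cdhit swe ffbq oty moz ipwie dmjh iquk
Hunk 4: at line 3 remove [swe] add [pda,gbz] -> 12 lines: rcvx zel tczc cdhit pda gbz ffbq oty moz ipwie dmjh iquk
Hunk 5: at line 4 remove [pda,gbz] add [asdl,cihu] -> 12 lines: rcvx zel tczc cdhit asdl cihu ffbq oty moz ipwie dmjh iquk
Final line 1: rcvx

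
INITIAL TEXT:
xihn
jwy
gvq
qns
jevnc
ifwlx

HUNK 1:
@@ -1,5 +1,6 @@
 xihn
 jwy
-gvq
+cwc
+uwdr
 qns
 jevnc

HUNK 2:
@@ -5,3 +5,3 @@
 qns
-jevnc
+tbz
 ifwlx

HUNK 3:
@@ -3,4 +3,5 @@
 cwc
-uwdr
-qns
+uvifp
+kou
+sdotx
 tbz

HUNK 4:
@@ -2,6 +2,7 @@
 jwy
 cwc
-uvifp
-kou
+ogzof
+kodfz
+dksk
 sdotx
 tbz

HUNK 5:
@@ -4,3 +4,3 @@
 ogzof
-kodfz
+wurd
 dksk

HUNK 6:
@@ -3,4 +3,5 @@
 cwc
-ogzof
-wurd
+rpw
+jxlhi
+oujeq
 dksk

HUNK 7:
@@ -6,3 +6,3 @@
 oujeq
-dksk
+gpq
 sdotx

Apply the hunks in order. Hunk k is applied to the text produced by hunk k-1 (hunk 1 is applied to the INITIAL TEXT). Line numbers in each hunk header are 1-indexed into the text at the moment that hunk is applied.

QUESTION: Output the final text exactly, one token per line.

Answer: xihn
jwy
cwc
rpw
jxlhi
oujeq
gpq
sdotx
tbz
ifwlx

Derivation:
Hunk 1: at line 1 remove [gvq] add [cwc,uwdr] -> 7 lines: xihn jwy cwc uwdr qns jevnc ifwlx
Hunk 2: at line 5 remove [jevnc] add [tbz] -> 7 lines: xihn jwy cwc uwdr qns tbz ifwlx
Hunk 3: at line 3 remove [uwdr,qns] add [uvifp,kou,sdotx] -> 8 lines: xihn jwy cwc uvifp kou sdotx tbz ifwlx
Hunk 4: at line 2 remove [uvifp,kou] add [ogzof,kodfz,dksk] -> 9 lines: xihn jwy cwc ogzof kodfz dksk sdotx tbz ifwlx
Hunk 5: at line 4 remove [kodfz] add [wurd] -> 9 lines: xihn jwy cwc ogzof wurd dksk sdotx tbz ifwlx
Hunk 6: at line 3 remove [ogzof,wurd] add [rpw,jxlhi,oujeq] -> 10 lines: xihn jwy cwc rpw jxlhi oujeq dksk sdotx tbz ifwlx
Hunk 7: at line 6 remove [dksk] add [gpq] -> 10 lines: xihn jwy cwc rpw jxlhi oujeq gpq sdotx tbz ifwlx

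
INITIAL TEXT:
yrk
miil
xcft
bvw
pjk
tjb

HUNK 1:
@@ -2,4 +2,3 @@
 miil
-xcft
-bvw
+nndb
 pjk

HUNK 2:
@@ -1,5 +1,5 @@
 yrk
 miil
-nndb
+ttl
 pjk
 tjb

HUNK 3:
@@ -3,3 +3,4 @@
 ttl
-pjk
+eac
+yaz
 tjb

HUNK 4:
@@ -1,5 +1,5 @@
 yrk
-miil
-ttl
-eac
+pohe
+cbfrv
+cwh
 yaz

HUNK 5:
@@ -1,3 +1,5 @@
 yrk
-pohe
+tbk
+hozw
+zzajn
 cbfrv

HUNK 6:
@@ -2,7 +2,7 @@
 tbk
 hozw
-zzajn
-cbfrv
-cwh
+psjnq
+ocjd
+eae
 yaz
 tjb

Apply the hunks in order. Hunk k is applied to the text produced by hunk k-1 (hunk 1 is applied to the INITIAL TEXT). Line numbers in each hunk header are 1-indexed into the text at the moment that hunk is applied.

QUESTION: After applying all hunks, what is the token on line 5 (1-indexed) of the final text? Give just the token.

Answer: ocjd

Derivation:
Hunk 1: at line 2 remove [xcft,bvw] add [nndb] -> 5 lines: yrk miil nndb pjk tjb
Hunk 2: at line 1 remove [nndb] add [ttl] -> 5 lines: yrk miil ttl pjk tjb
Hunk 3: at line 3 remove [pjk] add [eac,yaz] -> 6 lines: yrk miil ttl eac yaz tjb
Hunk 4: at line 1 remove [miil,ttl,eac] add [pohe,cbfrv,cwh] -> 6 lines: yrk pohe cbfrv cwh yaz tjb
Hunk 5: at line 1 remove [pohe] add [tbk,hozw,zzajn] -> 8 lines: yrk tbk hozw zzajn cbfrv cwh yaz tjb
Hunk 6: at line 2 remove [zzajn,cbfrv,cwh] add [psjnq,ocjd,eae] -> 8 lines: yrk tbk hozw psjnq ocjd eae yaz tjb
Final line 5: ocjd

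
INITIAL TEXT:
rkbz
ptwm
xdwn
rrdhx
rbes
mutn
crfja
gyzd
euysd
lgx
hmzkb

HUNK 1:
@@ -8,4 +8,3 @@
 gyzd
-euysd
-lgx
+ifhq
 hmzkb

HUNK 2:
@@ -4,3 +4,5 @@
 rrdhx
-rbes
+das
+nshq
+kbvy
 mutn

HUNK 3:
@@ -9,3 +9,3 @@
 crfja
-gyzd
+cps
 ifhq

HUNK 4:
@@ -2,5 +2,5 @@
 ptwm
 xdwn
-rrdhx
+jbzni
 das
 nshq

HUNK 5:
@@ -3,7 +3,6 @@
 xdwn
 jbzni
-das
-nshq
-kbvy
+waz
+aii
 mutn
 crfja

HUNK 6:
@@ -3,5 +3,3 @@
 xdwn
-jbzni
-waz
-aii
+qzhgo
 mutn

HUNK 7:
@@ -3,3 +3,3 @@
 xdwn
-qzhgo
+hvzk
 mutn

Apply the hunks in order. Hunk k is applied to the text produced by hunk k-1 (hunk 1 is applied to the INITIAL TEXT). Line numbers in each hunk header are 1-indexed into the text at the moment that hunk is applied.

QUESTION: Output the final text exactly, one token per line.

Hunk 1: at line 8 remove [euysd,lgx] add [ifhq] -> 10 lines: rkbz ptwm xdwn rrdhx rbes mutn crfja gyzd ifhq hmzkb
Hunk 2: at line 4 remove [rbes] add [das,nshq,kbvy] -> 12 lines: rkbz ptwm xdwn rrdhx das nshq kbvy mutn crfja gyzd ifhq hmzkb
Hunk 3: at line 9 remove [gyzd] add [cps] -> 12 lines: rkbz ptwm xdwn rrdhx das nshq kbvy mutn crfja cps ifhq hmzkb
Hunk 4: at line 2 remove [rrdhx] add [jbzni] -> 12 lines: rkbz ptwm xdwn jbzni das nshq kbvy mutn crfja cps ifhq hmzkb
Hunk 5: at line 3 remove [das,nshq,kbvy] add [waz,aii] -> 11 lines: rkbz ptwm xdwn jbzni waz aii mutn crfja cps ifhq hmzkb
Hunk 6: at line 3 remove [jbzni,waz,aii] add [qzhgo] -> 9 lines: rkbz ptwm xdwn qzhgo mutn crfja cps ifhq hmzkb
Hunk 7: at line 3 remove [qzhgo] add [hvzk] -> 9 lines: rkbz ptwm xdwn hvzk mutn crfja cps ifhq hmzkb

Answer: rkbz
ptwm
xdwn
hvzk
mutn
crfja
cps
ifhq
hmzkb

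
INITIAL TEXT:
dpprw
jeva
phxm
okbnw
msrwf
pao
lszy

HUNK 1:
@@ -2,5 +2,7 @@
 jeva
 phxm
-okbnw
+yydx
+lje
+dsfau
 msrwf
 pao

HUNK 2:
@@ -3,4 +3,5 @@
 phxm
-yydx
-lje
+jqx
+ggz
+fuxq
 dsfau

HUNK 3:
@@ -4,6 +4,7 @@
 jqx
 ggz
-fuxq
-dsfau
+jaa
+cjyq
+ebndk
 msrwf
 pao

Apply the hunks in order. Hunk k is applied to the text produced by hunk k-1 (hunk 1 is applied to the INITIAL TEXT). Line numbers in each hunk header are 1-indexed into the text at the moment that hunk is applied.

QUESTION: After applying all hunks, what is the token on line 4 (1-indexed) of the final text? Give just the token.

Answer: jqx

Derivation:
Hunk 1: at line 2 remove [okbnw] add [yydx,lje,dsfau] -> 9 lines: dpprw jeva phxm yydx lje dsfau msrwf pao lszy
Hunk 2: at line 3 remove [yydx,lje] add [jqx,ggz,fuxq] -> 10 lines: dpprw jeva phxm jqx ggz fuxq dsfau msrwf pao lszy
Hunk 3: at line 4 remove [fuxq,dsfau] add [jaa,cjyq,ebndk] -> 11 lines: dpprw jeva phxm jqx ggz jaa cjyq ebndk msrwf pao lszy
Final line 4: jqx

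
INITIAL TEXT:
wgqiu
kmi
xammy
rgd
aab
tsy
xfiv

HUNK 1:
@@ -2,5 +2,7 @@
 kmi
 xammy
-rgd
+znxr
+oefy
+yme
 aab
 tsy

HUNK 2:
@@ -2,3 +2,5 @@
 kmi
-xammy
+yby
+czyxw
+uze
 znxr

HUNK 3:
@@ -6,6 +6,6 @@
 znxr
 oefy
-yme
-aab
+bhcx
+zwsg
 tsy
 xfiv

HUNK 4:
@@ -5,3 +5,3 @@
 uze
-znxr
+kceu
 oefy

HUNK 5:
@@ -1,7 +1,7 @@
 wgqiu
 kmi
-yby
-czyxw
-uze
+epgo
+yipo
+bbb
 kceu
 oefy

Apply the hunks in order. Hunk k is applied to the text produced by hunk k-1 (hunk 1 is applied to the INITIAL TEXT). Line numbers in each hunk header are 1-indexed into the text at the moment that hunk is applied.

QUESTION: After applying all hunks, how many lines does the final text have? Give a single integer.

Hunk 1: at line 2 remove [rgd] add [znxr,oefy,yme] -> 9 lines: wgqiu kmi xammy znxr oefy yme aab tsy xfiv
Hunk 2: at line 2 remove [xammy] add [yby,czyxw,uze] -> 11 lines: wgqiu kmi yby czyxw uze znxr oefy yme aab tsy xfiv
Hunk 3: at line 6 remove [yme,aab] add [bhcx,zwsg] -> 11 lines: wgqiu kmi yby czyxw uze znxr oefy bhcx zwsg tsy xfiv
Hunk 4: at line 5 remove [znxr] add [kceu] -> 11 lines: wgqiu kmi yby czyxw uze kceu oefy bhcx zwsg tsy xfiv
Hunk 5: at line 1 remove [yby,czyxw,uze] add [epgo,yipo,bbb] -> 11 lines: wgqiu kmi epgo yipo bbb kceu oefy bhcx zwsg tsy xfiv
Final line count: 11

Answer: 11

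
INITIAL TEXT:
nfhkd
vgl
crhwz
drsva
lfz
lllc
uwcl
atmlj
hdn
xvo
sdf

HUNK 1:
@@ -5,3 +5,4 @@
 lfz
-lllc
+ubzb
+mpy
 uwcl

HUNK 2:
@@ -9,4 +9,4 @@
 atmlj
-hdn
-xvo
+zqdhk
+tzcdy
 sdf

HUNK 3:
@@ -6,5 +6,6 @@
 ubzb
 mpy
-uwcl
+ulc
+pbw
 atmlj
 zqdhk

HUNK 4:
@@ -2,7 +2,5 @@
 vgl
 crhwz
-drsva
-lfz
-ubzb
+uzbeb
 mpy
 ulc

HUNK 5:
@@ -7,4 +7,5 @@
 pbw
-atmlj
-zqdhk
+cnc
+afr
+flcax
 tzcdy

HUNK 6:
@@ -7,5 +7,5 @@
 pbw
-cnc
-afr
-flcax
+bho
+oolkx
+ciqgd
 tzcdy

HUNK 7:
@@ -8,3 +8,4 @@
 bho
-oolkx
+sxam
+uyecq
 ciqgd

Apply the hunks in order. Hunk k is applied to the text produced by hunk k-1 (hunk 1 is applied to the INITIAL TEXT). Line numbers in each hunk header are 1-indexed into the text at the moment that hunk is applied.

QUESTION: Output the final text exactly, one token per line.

Hunk 1: at line 5 remove [lllc] add [ubzb,mpy] -> 12 lines: nfhkd vgl crhwz drsva lfz ubzb mpy uwcl atmlj hdn xvo sdf
Hunk 2: at line 9 remove [hdn,xvo] add [zqdhk,tzcdy] -> 12 lines: nfhkd vgl crhwz drsva lfz ubzb mpy uwcl atmlj zqdhk tzcdy sdf
Hunk 3: at line 6 remove [uwcl] add [ulc,pbw] -> 13 lines: nfhkd vgl crhwz drsva lfz ubzb mpy ulc pbw atmlj zqdhk tzcdy sdf
Hunk 4: at line 2 remove [drsva,lfz,ubzb] add [uzbeb] -> 11 lines: nfhkd vgl crhwz uzbeb mpy ulc pbw atmlj zqdhk tzcdy sdf
Hunk 5: at line 7 remove [atmlj,zqdhk] add [cnc,afr,flcax] -> 12 lines: nfhkd vgl crhwz uzbeb mpy ulc pbw cnc afr flcax tzcdy sdf
Hunk 6: at line 7 remove [cnc,afr,flcax] add [bho,oolkx,ciqgd] -> 12 lines: nfhkd vgl crhwz uzbeb mpy ulc pbw bho oolkx ciqgd tzcdy sdf
Hunk 7: at line 8 remove [oolkx] add [sxam,uyecq] -> 13 lines: nfhkd vgl crhwz uzbeb mpy ulc pbw bho sxam uyecq ciqgd tzcdy sdf

Answer: nfhkd
vgl
crhwz
uzbeb
mpy
ulc
pbw
bho
sxam
uyecq
ciqgd
tzcdy
sdf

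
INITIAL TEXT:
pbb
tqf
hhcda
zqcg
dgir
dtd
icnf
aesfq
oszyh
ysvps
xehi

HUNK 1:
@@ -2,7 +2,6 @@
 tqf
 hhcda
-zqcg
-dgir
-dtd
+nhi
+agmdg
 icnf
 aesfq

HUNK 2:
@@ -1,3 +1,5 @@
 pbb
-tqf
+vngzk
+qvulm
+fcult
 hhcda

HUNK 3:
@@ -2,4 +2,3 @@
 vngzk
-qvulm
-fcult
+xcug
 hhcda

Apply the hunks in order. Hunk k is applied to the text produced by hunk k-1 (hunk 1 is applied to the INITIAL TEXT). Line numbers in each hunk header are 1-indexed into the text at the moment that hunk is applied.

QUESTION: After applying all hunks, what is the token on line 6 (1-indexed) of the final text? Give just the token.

Hunk 1: at line 2 remove [zqcg,dgir,dtd] add [nhi,agmdg] -> 10 lines: pbb tqf hhcda nhi agmdg icnf aesfq oszyh ysvps xehi
Hunk 2: at line 1 remove [tqf] add [vngzk,qvulm,fcult] -> 12 lines: pbb vngzk qvulm fcult hhcda nhi agmdg icnf aesfq oszyh ysvps xehi
Hunk 3: at line 2 remove [qvulm,fcult] add [xcug] -> 11 lines: pbb vngzk xcug hhcda nhi agmdg icnf aesfq oszyh ysvps xehi
Final line 6: agmdg

Answer: agmdg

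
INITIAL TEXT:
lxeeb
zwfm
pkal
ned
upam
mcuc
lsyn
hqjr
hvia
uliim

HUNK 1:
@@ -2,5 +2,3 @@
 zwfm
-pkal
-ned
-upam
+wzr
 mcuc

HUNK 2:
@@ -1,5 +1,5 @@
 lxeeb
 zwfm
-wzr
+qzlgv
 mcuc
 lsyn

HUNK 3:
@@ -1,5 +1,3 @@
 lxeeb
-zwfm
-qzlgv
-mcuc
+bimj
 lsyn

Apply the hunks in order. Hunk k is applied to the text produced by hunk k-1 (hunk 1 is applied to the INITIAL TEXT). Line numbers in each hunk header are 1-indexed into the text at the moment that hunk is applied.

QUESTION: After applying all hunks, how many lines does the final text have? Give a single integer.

Answer: 6

Derivation:
Hunk 1: at line 2 remove [pkal,ned,upam] add [wzr] -> 8 lines: lxeeb zwfm wzr mcuc lsyn hqjr hvia uliim
Hunk 2: at line 1 remove [wzr] add [qzlgv] -> 8 lines: lxeeb zwfm qzlgv mcuc lsyn hqjr hvia uliim
Hunk 3: at line 1 remove [zwfm,qzlgv,mcuc] add [bimj] -> 6 lines: lxeeb bimj lsyn hqjr hvia uliim
Final line count: 6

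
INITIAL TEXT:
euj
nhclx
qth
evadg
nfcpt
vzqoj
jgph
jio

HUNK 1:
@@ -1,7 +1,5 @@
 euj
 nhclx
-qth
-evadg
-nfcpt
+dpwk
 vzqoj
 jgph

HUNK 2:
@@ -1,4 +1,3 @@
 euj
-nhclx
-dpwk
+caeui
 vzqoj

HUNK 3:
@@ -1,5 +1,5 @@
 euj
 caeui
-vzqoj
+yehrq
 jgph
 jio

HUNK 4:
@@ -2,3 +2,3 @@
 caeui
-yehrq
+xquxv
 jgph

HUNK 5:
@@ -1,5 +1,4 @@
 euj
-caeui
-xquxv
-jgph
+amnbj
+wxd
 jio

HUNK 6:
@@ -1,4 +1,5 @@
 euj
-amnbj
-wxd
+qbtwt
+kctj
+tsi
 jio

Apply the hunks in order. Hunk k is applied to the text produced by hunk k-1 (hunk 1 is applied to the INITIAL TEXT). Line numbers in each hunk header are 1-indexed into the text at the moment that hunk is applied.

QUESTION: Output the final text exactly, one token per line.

Hunk 1: at line 1 remove [qth,evadg,nfcpt] add [dpwk] -> 6 lines: euj nhclx dpwk vzqoj jgph jio
Hunk 2: at line 1 remove [nhclx,dpwk] add [caeui] -> 5 lines: euj caeui vzqoj jgph jio
Hunk 3: at line 1 remove [vzqoj] add [yehrq] -> 5 lines: euj caeui yehrq jgph jio
Hunk 4: at line 2 remove [yehrq] add [xquxv] -> 5 lines: euj caeui xquxv jgph jio
Hunk 5: at line 1 remove [caeui,xquxv,jgph] add [amnbj,wxd] -> 4 lines: euj amnbj wxd jio
Hunk 6: at line 1 remove [amnbj,wxd] add [qbtwt,kctj,tsi] -> 5 lines: euj qbtwt kctj tsi jio

Answer: euj
qbtwt
kctj
tsi
jio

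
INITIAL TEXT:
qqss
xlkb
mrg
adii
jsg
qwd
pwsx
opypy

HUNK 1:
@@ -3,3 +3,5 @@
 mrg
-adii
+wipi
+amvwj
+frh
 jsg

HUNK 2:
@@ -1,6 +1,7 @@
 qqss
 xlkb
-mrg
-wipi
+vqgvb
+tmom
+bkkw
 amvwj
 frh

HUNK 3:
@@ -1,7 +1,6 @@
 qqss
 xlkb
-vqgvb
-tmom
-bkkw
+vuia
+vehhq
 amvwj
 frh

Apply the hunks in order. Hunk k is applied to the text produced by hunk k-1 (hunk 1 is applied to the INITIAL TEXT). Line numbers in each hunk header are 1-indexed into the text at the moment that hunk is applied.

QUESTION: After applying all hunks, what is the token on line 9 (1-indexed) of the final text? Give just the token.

Hunk 1: at line 3 remove [adii] add [wipi,amvwj,frh] -> 10 lines: qqss xlkb mrg wipi amvwj frh jsg qwd pwsx opypy
Hunk 2: at line 1 remove [mrg,wipi] add [vqgvb,tmom,bkkw] -> 11 lines: qqss xlkb vqgvb tmom bkkw amvwj frh jsg qwd pwsx opypy
Hunk 3: at line 1 remove [vqgvb,tmom,bkkw] add [vuia,vehhq] -> 10 lines: qqss xlkb vuia vehhq amvwj frh jsg qwd pwsx opypy
Final line 9: pwsx

Answer: pwsx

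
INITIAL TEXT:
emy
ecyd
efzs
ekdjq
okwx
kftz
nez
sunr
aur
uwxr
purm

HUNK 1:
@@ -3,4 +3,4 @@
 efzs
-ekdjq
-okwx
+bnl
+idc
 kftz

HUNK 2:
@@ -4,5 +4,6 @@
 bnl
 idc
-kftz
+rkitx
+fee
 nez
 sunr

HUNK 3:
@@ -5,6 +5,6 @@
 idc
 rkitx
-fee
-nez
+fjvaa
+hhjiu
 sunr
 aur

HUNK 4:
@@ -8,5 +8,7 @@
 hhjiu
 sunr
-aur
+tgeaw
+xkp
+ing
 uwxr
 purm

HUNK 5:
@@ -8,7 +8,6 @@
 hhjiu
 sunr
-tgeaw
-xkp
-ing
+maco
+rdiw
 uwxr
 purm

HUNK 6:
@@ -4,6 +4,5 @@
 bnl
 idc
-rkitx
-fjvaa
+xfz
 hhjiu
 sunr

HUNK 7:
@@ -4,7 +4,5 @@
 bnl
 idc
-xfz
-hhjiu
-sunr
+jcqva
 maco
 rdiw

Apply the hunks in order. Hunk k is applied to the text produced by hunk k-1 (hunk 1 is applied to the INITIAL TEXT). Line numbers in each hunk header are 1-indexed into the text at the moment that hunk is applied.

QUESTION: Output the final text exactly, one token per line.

Answer: emy
ecyd
efzs
bnl
idc
jcqva
maco
rdiw
uwxr
purm

Derivation:
Hunk 1: at line 3 remove [ekdjq,okwx] add [bnl,idc] -> 11 lines: emy ecyd efzs bnl idc kftz nez sunr aur uwxr purm
Hunk 2: at line 4 remove [kftz] add [rkitx,fee] -> 12 lines: emy ecyd efzs bnl idc rkitx fee nez sunr aur uwxr purm
Hunk 3: at line 5 remove [fee,nez] add [fjvaa,hhjiu] -> 12 lines: emy ecyd efzs bnl idc rkitx fjvaa hhjiu sunr aur uwxr purm
Hunk 4: at line 8 remove [aur] add [tgeaw,xkp,ing] -> 14 lines: emy ecyd efzs bnl idc rkitx fjvaa hhjiu sunr tgeaw xkp ing uwxr purm
Hunk 5: at line 8 remove [tgeaw,xkp,ing] add [maco,rdiw] -> 13 lines: emy ecyd efzs bnl idc rkitx fjvaa hhjiu sunr maco rdiw uwxr purm
Hunk 6: at line 4 remove [rkitx,fjvaa] add [xfz] -> 12 lines: emy ecyd efzs bnl idc xfz hhjiu sunr maco rdiw uwxr purm
Hunk 7: at line 4 remove [xfz,hhjiu,sunr] add [jcqva] -> 10 lines: emy ecyd efzs bnl idc jcqva maco rdiw uwxr purm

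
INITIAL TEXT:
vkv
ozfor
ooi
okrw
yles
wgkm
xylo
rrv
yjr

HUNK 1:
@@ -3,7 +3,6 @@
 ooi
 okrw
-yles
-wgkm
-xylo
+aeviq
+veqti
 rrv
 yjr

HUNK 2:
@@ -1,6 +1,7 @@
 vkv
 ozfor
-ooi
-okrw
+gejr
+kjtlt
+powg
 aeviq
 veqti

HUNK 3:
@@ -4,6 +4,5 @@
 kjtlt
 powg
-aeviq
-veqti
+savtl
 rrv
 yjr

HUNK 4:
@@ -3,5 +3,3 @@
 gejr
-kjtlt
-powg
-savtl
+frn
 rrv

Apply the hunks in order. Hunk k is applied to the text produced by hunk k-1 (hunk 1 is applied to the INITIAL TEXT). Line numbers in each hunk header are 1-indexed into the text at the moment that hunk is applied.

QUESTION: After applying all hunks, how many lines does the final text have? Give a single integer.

Answer: 6

Derivation:
Hunk 1: at line 3 remove [yles,wgkm,xylo] add [aeviq,veqti] -> 8 lines: vkv ozfor ooi okrw aeviq veqti rrv yjr
Hunk 2: at line 1 remove [ooi,okrw] add [gejr,kjtlt,powg] -> 9 lines: vkv ozfor gejr kjtlt powg aeviq veqti rrv yjr
Hunk 3: at line 4 remove [aeviq,veqti] add [savtl] -> 8 lines: vkv ozfor gejr kjtlt powg savtl rrv yjr
Hunk 4: at line 3 remove [kjtlt,powg,savtl] add [frn] -> 6 lines: vkv ozfor gejr frn rrv yjr
Final line count: 6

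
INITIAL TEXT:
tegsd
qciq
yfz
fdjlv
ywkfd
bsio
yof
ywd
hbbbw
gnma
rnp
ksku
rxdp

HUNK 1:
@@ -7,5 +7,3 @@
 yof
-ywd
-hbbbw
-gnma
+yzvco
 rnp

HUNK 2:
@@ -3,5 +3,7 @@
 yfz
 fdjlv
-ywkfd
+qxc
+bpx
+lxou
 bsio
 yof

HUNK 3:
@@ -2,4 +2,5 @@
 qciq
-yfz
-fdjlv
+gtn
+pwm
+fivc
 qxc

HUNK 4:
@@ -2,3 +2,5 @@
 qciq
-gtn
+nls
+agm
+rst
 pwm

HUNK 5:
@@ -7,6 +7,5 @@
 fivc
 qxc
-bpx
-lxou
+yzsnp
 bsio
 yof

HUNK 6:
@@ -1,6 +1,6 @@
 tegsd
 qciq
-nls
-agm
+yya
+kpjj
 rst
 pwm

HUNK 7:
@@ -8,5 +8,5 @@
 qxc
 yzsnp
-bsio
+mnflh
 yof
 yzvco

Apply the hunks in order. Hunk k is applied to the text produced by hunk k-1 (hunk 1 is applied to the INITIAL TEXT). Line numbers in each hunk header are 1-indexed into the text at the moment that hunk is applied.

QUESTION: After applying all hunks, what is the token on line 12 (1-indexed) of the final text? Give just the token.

Answer: yzvco

Derivation:
Hunk 1: at line 7 remove [ywd,hbbbw,gnma] add [yzvco] -> 11 lines: tegsd qciq yfz fdjlv ywkfd bsio yof yzvco rnp ksku rxdp
Hunk 2: at line 3 remove [ywkfd] add [qxc,bpx,lxou] -> 13 lines: tegsd qciq yfz fdjlv qxc bpx lxou bsio yof yzvco rnp ksku rxdp
Hunk 3: at line 2 remove [yfz,fdjlv] add [gtn,pwm,fivc] -> 14 lines: tegsd qciq gtn pwm fivc qxc bpx lxou bsio yof yzvco rnp ksku rxdp
Hunk 4: at line 2 remove [gtn] add [nls,agm,rst] -> 16 lines: tegsd qciq nls agm rst pwm fivc qxc bpx lxou bsio yof yzvco rnp ksku rxdp
Hunk 5: at line 7 remove [bpx,lxou] add [yzsnp] -> 15 lines: tegsd qciq nls agm rst pwm fivc qxc yzsnp bsio yof yzvco rnp ksku rxdp
Hunk 6: at line 1 remove [nls,agm] add [yya,kpjj] -> 15 lines: tegsd qciq yya kpjj rst pwm fivc qxc yzsnp bsio yof yzvco rnp ksku rxdp
Hunk 7: at line 8 remove [bsio] add [mnflh] -> 15 lines: tegsd qciq yya kpjj rst pwm fivc qxc yzsnp mnflh yof yzvco rnp ksku rxdp
Final line 12: yzvco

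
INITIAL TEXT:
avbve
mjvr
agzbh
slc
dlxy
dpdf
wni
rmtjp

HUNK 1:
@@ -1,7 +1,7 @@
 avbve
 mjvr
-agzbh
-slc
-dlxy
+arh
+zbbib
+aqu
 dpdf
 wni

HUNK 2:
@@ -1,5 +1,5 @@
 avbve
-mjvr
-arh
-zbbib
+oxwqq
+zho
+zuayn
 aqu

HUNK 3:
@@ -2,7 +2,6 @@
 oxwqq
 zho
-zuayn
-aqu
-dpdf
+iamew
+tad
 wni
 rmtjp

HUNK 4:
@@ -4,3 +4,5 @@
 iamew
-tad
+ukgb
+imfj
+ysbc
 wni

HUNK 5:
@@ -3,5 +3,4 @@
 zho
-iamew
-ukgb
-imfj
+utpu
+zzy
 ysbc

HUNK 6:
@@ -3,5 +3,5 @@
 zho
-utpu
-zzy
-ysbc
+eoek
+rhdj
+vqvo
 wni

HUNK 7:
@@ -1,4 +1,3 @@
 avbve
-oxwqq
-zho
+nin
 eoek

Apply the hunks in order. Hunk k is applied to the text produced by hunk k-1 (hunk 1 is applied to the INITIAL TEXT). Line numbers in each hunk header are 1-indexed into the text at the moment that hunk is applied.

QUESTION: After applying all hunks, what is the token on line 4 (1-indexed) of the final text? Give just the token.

Answer: rhdj

Derivation:
Hunk 1: at line 1 remove [agzbh,slc,dlxy] add [arh,zbbib,aqu] -> 8 lines: avbve mjvr arh zbbib aqu dpdf wni rmtjp
Hunk 2: at line 1 remove [mjvr,arh,zbbib] add [oxwqq,zho,zuayn] -> 8 lines: avbve oxwqq zho zuayn aqu dpdf wni rmtjp
Hunk 3: at line 2 remove [zuayn,aqu,dpdf] add [iamew,tad] -> 7 lines: avbve oxwqq zho iamew tad wni rmtjp
Hunk 4: at line 4 remove [tad] add [ukgb,imfj,ysbc] -> 9 lines: avbve oxwqq zho iamew ukgb imfj ysbc wni rmtjp
Hunk 5: at line 3 remove [iamew,ukgb,imfj] add [utpu,zzy] -> 8 lines: avbve oxwqq zho utpu zzy ysbc wni rmtjp
Hunk 6: at line 3 remove [utpu,zzy,ysbc] add [eoek,rhdj,vqvo] -> 8 lines: avbve oxwqq zho eoek rhdj vqvo wni rmtjp
Hunk 7: at line 1 remove [oxwqq,zho] add [nin] -> 7 lines: avbve nin eoek rhdj vqvo wni rmtjp
Final line 4: rhdj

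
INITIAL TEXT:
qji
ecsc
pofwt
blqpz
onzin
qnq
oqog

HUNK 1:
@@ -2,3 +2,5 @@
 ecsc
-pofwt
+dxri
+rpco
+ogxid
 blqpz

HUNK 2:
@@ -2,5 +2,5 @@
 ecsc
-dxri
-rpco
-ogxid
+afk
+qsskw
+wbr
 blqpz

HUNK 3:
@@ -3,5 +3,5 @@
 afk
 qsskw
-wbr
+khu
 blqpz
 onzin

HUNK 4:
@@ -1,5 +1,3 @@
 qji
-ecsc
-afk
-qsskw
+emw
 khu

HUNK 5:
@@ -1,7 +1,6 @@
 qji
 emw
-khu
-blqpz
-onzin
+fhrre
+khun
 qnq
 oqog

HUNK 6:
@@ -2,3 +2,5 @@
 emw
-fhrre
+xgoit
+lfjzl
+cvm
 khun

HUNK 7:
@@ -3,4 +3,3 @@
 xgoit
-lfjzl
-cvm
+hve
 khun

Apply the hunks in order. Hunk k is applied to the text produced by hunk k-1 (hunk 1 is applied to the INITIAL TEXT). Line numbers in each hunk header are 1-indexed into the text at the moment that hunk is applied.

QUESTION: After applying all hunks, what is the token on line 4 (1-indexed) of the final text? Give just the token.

Hunk 1: at line 2 remove [pofwt] add [dxri,rpco,ogxid] -> 9 lines: qji ecsc dxri rpco ogxid blqpz onzin qnq oqog
Hunk 2: at line 2 remove [dxri,rpco,ogxid] add [afk,qsskw,wbr] -> 9 lines: qji ecsc afk qsskw wbr blqpz onzin qnq oqog
Hunk 3: at line 3 remove [wbr] add [khu] -> 9 lines: qji ecsc afk qsskw khu blqpz onzin qnq oqog
Hunk 4: at line 1 remove [ecsc,afk,qsskw] add [emw] -> 7 lines: qji emw khu blqpz onzin qnq oqog
Hunk 5: at line 1 remove [khu,blqpz,onzin] add [fhrre,khun] -> 6 lines: qji emw fhrre khun qnq oqog
Hunk 6: at line 2 remove [fhrre] add [xgoit,lfjzl,cvm] -> 8 lines: qji emw xgoit lfjzl cvm khun qnq oqog
Hunk 7: at line 3 remove [lfjzl,cvm] add [hve] -> 7 lines: qji emw xgoit hve khun qnq oqog
Final line 4: hve

Answer: hve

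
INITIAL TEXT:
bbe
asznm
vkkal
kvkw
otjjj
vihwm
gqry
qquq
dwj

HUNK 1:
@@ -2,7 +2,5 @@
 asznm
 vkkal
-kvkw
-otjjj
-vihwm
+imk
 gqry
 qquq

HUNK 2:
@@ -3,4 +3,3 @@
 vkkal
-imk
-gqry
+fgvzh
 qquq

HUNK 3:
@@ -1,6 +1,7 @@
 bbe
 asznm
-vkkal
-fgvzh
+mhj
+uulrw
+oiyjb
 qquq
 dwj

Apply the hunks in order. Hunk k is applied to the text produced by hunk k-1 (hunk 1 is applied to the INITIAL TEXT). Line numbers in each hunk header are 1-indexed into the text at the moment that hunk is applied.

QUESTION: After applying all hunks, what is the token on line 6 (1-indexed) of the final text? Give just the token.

Hunk 1: at line 2 remove [kvkw,otjjj,vihwm] add [imk] -> 7 lines: bbe asznm vkkal imk gqry qquq dwj
Hunk 2: at line 3 remove [imk,gqry] add [fgvzh] -> 6 lines: bbe asznm vkkal fgvzh qquq dwj
Hunk 3: at line 1 remove [vkkal,fgvzh] add [mhj,uulrw,oiyjb] -> 7 lines: bbe asznm mhj uulrw oiyjb qquq dwj
Final line 6: qquq

Answer: qquq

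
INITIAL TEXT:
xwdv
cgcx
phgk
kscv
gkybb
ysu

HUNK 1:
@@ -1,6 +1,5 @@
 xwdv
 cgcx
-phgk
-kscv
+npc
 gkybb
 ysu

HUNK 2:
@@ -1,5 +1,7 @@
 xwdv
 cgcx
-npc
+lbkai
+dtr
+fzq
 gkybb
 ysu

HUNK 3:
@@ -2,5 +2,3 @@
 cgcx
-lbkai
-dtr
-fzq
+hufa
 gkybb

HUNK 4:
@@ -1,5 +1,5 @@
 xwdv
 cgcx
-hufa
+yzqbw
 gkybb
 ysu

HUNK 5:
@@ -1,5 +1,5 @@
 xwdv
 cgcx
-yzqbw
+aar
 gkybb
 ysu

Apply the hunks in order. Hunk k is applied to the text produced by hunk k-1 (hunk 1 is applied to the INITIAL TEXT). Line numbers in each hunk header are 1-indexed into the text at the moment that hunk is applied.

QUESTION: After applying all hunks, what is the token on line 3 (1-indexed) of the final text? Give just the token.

Answer: aar

Derivation:
Hunk 1: at line 1 remove [phgk,kscv] add [npc] -> 5 lines: xwdv cgcx npc gkybb ysu
Hunk 2: at line 1 remove [npc] add [lbkai,dtr,fzq] -> 7 lines: xwdv cgcx lbkai dtr fzq gkybb ysu
Hunk 3: at line 2 remove [lbkai,dtr,fzq] add [hufa] -> 5 lines: xwdv cgcx hufa gkybb ysu
Hunk 4: at line 1 remove [hufa] add [yzqbw] -> 5 lines: xwdv cgcx yzqbw gkybb ysu
Hunk 5: at line 1 remove [yzqbw] add [aar] -> 5 lines: xwdv cgcx aar gkybb ysu
Final line 3: aar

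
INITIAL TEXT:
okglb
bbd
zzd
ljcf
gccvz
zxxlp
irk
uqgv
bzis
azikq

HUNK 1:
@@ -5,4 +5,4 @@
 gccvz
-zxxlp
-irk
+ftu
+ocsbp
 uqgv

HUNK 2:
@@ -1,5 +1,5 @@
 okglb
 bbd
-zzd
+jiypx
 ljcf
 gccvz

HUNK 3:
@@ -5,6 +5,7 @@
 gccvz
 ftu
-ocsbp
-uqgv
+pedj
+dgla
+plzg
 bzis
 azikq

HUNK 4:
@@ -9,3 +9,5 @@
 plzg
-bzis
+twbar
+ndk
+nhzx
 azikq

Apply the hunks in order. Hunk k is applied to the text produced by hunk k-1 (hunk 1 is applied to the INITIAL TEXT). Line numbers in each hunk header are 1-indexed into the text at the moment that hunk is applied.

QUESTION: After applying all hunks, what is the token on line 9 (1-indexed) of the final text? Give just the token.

Answer: plzg

Derivation:
Hunk 1: at line 5 remove [zxxlp,irk] add [ftu,ocsbp] -> 10 lines: okglb bbd zzd ljcf gccvz ftu ocsbp uqgv bzis azikq
Hunk 2: at line 1 remove [zzd] add [jiypx] -> 10 lines: okglb bbd jiypx ljcf gccvz ftu ocsbp uqgv bzis azikq
Hunk 3: at line 5 remove [ocsbp,uqgv] add [pedj,dgla,plzg] -> 11 lines: okglb bbd jiypx ljcf gccvz ftu pedj dgla plzg bzis azikq
Hunk 4: at line 9 remove [bzis] add [twbar,ndk,nhzx] -> 13 lines: okglb bbd jiypx ljcf gccvz ftu pedj dgla plzg twbar ndk nhzx azikq
Final line 9: plzg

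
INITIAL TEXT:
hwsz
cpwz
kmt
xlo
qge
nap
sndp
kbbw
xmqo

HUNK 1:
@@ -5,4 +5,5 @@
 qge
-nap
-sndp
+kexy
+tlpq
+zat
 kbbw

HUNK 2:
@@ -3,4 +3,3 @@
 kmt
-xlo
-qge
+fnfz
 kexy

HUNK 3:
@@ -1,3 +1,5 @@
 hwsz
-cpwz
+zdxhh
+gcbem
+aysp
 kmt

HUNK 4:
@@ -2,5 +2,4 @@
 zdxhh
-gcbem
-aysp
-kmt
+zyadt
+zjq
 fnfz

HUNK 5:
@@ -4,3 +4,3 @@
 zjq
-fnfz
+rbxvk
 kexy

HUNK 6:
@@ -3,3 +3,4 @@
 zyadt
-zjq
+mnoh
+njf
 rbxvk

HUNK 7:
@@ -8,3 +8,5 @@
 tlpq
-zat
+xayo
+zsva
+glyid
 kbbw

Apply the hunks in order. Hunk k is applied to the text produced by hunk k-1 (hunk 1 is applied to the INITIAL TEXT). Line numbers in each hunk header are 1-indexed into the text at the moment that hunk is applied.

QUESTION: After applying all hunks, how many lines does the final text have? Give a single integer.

Answer: 13

Derivation:
Hunk 1: at line 5 remove [nap,sndp] add [kexy,tlpq,zat] -> 10 lines: hwsz cpwz kmt xlo qge kexy tlpq zat kbbw xmqo
Hunk 2: at line 3 remove [xlo,qge] add [fnfz] -> 9 lines: hwsz cpwz kmt fnfz kexy tlpq zat kbbw xmqo
Hunk 3: at line 1 remove [cpwz] add [zdxhh,gcbem,aysp] -> 11 lines: hwsz zdxhh gcbem aysp kmt fnfz kexy tlpq zat kbbw xmqo
Hunk 4: at line 2 remove [gcbem,aysp,kmt] add [zyadt,zjq] -> 10 lines: hwsz zdxhh zyadt zjq fnfz kexy tlpq zat kbbw xmqo
Hunk 5: at line 4 remove [fnfz] add [rbxvk] -> 10 lines: hwsz zdxhh zyadt zjq rbxvk kexy tlpq zat kbbw xmqo
Hunk 6: at line 3 remove [zjq] add [mnoh,njf] -> 11 lines: hwsz zdxhh zyadt mnoh njf rbxvk kexy tlpq zat kbbw xmqo
Hunk 7: at line 8 remove [zat] add [xayo,zsva,glyid] -> 13 lines: hwsz zdxhh zyadt mnoh njf rbxvk kexy tlpq xayo zsva glyid kbbw xmqo
Final line count: 13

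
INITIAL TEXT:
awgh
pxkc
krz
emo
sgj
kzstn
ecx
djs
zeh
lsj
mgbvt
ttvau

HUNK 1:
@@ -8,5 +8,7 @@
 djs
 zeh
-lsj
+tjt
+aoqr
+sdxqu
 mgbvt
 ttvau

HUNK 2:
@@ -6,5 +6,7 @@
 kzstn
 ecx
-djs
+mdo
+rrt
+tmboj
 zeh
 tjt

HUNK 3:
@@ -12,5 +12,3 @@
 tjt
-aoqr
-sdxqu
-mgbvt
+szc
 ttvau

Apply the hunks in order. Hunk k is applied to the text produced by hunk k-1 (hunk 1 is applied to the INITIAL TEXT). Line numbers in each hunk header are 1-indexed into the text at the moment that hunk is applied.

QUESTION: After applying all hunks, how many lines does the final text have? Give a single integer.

Answer: 14

Derivation:
Hunk 1: at line 8 remove [lsj] add [tjt,aoqr,sdxqu] -> 14 lines: awgh pxkc krz emo sgj kzstn ecx djs zeh tjt aoqr sdxqu mgbvt ttvau
Hunk 2: at line 6 remove [djs] add [mdo,rrt,tmboj] -> 16 lines: awgh pxkc krz emo sgj kzstn ecx mdo rrt tmboj zeh tjt aoqr sdxqu mgbvt ttvau
Hunk 3: at line 12 remove [aoqr,sdxqu,mgbvt] add [szc] -> 14 lines: awgh pxkc krz emo sgj kzstn ecx mdo rrt tmboj zeh tjt szc ttvau
Final line count: 14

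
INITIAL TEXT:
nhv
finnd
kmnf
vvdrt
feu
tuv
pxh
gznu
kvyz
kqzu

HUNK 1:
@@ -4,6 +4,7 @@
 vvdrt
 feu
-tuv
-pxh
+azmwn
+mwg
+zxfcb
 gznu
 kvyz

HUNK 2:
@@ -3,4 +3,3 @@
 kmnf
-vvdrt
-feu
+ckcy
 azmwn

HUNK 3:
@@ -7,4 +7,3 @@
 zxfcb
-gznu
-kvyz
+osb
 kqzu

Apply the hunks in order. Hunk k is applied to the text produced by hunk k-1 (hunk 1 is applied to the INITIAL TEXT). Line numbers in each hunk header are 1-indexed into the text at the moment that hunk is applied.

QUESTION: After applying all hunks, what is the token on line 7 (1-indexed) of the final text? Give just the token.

Hunk 1: at line 4 remove [tuv,pxh] add [azmwn,mwg,zxfcb] -> 11 lines: nhv finnd kmnf vvdrt feu azmwn mwg zxfcb gznu kvyz kqzu
Hunk 2: at line 3 remove [vvdrt,feu] add [ckcy] -> 10 lines: nhv finnd kmnf ckcy azmwn mwg zxfcb gznu kvyz kqzu
Hunk 3: at line 7 remove [gznu,kvyz] add [osb] -> 9 lines: nhv finnd kmnf ckcy azmwn mwg zxfcb osb kqzu
Final line 7: zxfcb

Answer: zxfcb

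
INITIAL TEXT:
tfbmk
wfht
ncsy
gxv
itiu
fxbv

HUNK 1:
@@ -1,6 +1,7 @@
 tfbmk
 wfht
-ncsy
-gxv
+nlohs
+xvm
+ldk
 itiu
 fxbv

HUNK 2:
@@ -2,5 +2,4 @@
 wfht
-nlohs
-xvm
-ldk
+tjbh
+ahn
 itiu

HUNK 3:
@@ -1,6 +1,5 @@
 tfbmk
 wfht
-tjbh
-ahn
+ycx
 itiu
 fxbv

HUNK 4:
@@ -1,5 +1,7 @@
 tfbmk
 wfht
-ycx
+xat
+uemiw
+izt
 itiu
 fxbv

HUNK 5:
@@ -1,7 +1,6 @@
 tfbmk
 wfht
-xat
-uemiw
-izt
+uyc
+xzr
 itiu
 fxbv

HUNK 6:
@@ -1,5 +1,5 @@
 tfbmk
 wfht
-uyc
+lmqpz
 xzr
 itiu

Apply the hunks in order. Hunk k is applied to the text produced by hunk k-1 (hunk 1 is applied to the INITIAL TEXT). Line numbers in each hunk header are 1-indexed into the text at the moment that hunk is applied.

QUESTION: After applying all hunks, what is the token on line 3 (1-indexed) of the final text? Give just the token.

Answer: lmqpz

Derivation:
Hunk 1: at line 1 remove [ncsy,gxv] add [nlohs,xvm,ldk] -> 7 lines: tfbmk wfht nlohs xvm ldk itiu fxbv
Hunk 2: at line 2 remove [nlohs,xvm,ldk] add [tjbh,ahn] -> 6 lines: tfbmk wfht tjbh ahn itiu fxbv
Hunk 3: at line 1 remove [tjbh,ahn] add [ycx] -> 5 lines: tfbmk wfht ycx itiu fxbv
Hunk 4: at line 1 remove [ycx] add [xat,uemiw,izt] -> 7 lines: tfbmk wfht xat uemiw izt itiu fxbv
Hunk 5: at line 1 remove [xat,uemiw,izt] add [uyc,xzr] -> 6 lines: tfbmk wfht uyc xzr itiu fxbv
Hunk 6: at line 1 remove [uyc] add [lmqpz] -> 6 lines: tfbmk wfht lmqpz xzr itiu fxbv
Final line 3: lmqpz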